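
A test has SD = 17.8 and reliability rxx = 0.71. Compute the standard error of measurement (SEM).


SEM = SD * sqrt(1 - rxx)
SEM = 17.8 * sqrt(1 - 0.71)
SEM = 17.8 * sqrt(0.29) = 17.8 * 0.538516
SEM = 9.5856

9.5856


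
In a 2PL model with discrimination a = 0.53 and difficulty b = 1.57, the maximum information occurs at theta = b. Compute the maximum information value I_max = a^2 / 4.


For 2PL, max info at theta = b = 1.57
I_max = a^2 / 4 = 0.53^2 / 4
= 0.2809 / 4
I_max = 0.0702

0.0702


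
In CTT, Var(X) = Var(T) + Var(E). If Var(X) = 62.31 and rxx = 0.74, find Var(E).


var_true = rxx * var_obs = 0.74 * 62.31 = 46.1094
var_error = var_obs - var_true
var_error = 62.31 - 46.1094
var_error = 16.2006

16.2006


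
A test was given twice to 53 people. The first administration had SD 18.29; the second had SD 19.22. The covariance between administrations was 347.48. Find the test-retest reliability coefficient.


r = cov(X,Y) / (SD_X * SD_Y)
r = 347.48 / (18.29 * 19.22)
r = 347.48 / 351.5338
r = 0.9885

0.9885


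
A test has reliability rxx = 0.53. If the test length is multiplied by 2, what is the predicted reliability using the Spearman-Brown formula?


r_new = (n * rxx) / (1 + (n-1) * rxx)
r_new = (2 * 0.53) / (1 + 1 * 0.53)
r_new = 1.06 / 1.53
r_new = 0.6928

0.6928


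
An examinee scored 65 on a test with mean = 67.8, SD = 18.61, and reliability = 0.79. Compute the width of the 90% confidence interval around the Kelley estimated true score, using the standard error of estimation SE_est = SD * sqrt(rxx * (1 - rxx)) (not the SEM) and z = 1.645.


True score estimate = 0.79*65 + 0.21*67.8 = 65.588
SE_est = SD * sqrt(rxx * (1 - rxx)) = 18.61 * sqrt(0.79 * 0.21) = 18.61 * sqrt(0.1659) = 7.580006
CI = T_est +/- z * SE_est, so width = 2 * z * SE_est = 2 * 1.645 * 7.580006
Width = 24.9382

24.9382


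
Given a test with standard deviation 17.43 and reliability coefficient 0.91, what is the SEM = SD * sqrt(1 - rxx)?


SEM = SD * sqrt(1 - rxx)
SEM = 17.43 * sqrt(1 - 0.91)
SEM = 17.43 * sqrt(0.09) = 17.43 * 0.3
SEM = 5.229

5.229


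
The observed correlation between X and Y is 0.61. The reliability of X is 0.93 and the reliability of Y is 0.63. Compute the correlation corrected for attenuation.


r_corrected = rxy / sqrt(rxx * ryy)
= 0.61 / sqrt(0.93 * 0.63)
= 0.61 / sqrt(0.5859)
= 0.61 / 0.765441
r_corrected = 0.7969

0.7969


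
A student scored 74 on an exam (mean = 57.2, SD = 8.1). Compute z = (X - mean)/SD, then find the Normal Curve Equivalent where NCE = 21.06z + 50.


z = (X - mean) / SD = (74 - 57.2) / 8.1
z = 16.8 / 8.1
z = 2.0741
NCE = NCE = 21.06z + 50
Carry z at full precision (z = 16.8 / 8.1) into the conversion:
NCE = 21.06 * (16.8 / 8.1) + 50 = 353.808 / 8.1 + 50
NCE = 43.68 + 50
NCE = 93.68

93.68


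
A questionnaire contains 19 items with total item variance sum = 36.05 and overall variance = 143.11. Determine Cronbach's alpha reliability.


alpha = (k/(k-1)) * (1 - sum(si^2)/s_total^2)
= (19/18) * (1 - 36.05/143.11)
alpha = 0.7897

0.7897


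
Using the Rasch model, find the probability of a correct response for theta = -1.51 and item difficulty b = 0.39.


theta - b = -1.51 - 0.39 = -1.9
exp(-(theta - b)) = exp(1.9) = 6.6859
P = 1 / (1 + 6.6859)
P = 0.1301

0.1301


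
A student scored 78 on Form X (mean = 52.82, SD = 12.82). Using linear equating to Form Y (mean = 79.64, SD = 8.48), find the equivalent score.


slope = SD_Y / SD_X = 8.48 / 12.82 ~ 0.6615
intercept = mean_Y - slope * mean_X = 79.64 - (8.48 / 12.82) * 52.82 ~ 44.7013
Y = slope * X + intercept. To avoid rounding drift from the rounded slope/intercept, evaluate the equivalent form Y = mean_Y + SD_Y * (X - mean_X) / SD_X at full precision:
Y = 79.64 + 8.48 * (78 - 52.82) / 12.82
Y = 79.64 + 8.48 * 25.18 / 12.82
Y = 79.64 + 213.5264 / 12.82
Y = 79.64 + 16.6557
Y = 96.2957

96.2957


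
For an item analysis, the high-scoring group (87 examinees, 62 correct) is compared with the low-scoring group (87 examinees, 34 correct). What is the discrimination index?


p_upper = 62/87 = 0.7126
p_lower = 34/87 = 0.3908
D = 0.7126 - 0.3908 = 0.3218

0.3218


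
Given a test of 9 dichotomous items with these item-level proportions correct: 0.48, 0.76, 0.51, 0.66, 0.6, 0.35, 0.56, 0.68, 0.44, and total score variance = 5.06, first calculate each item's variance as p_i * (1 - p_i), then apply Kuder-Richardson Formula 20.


For each item, compute p_i * q_i:
  Item 1: 0.48 * 0.52 = 0.2496
  Item 2: 0.76 * 0.24 = 0.1824
  Item 3: 0.51 * 0.49 = 0.2499
  Item 4: 0.66 * 0.34 = 0.2244
  Item 5: 0.6 * 0.4 = 0.24
  Item 6: 0.35 * 0.65 = 0.2275
  Item 7: 0.56 * 0.44 = 0.2464
  Item 8: 0.68 * 0.32 = 0.2176
  Item 9: 0.44 * 0.56 = 0.2464
Sum(p_i * q_i) = 0.2496 + 0.1824 + 0.2499 + 0.2244 + 0.24 + 0.2275 + 0.2464 + 0.2176 + 0.2464 = 2.0842
KR-20 = (k/(k-1)) * (1 - Sum(p_i*q_i) / Var_total)
= (9/8) * (1 - 2.0842/5.06)
= 1.125 * 0.5881
KR-20 = 0.6616

0.6616


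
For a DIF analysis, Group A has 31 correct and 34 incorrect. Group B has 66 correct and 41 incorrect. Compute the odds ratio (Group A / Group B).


Odds_A = 31/34 = 0.9118
Odds_B = 66/41 = 1.6098
OR = Odds_A / Odds_B = 0.9118 / 1.6098
Exactly, OR = (31 * 41) / (34 * 66) = 1271 / 2244
OR = 0.5664

0.5664


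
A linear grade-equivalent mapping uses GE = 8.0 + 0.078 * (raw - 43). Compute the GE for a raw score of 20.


raw - median = 20 - 43 = -23
slope * diff = 0.078 * -23 = -1.794
GE = 8.0 + -1.794
GE = 6.206

6.206


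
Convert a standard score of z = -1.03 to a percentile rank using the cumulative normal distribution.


CDF(z) = 0.5 * (1 + erf(z/sqrt(2)))
erf(-0.7283) = -0.697
CDF = 0.1515
Percentile rank = 0.1515 * 100 = 15.15

15.15


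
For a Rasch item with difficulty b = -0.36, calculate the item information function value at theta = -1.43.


P = 1/(1+exp(-(-1.43--0.36))) = 0.2554
I = P*(1-P) = 0.2554 * 0.7446
I = 0.1902

0.1902


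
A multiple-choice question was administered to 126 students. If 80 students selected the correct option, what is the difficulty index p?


Item difficulty p = number correct / total examinees
p = 80 / 126
p = 0.6349

0.6349


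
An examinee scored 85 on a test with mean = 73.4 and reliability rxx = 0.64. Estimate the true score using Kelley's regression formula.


T_est = rxx * X + (1 - rxx) * mean
T_est = 0.64 * 85 + 0.36 * 73.4
T_est = 54.4 + 26.424
T_est = 80.824

80.824


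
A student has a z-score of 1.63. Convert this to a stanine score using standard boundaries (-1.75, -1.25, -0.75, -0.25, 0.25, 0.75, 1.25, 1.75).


Stanine boundaries: [-1.75, -1.25, -0.75, -0.25, 0.25, 0.75, 1.25, 1.75]
z = 1.63
Check each boundary:
  z >= -1.75 -> could be stanine 2
  z >= -1.25 -> could be stanine 3
  z >= -0.75 -> could be stanine 4
  z >= -0.25 -> could be stanine 5
  z >= 0.25 -> could be stanine 6
  z >= 0.75 -> could be stanine 7
  z >= 1.25 -> could be stanine 8
  z < 1.75
Highest qualifying boundary gives stanine = 8

8


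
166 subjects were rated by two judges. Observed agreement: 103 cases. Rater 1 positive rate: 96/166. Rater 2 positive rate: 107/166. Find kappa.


P_o = 103/166 = 0.620482
P_e = (96*107 + 70*59) / 27556 = 0.522645
kappa = (P_o - P_e) / (1 - P_e)
kappa = (0.620482 - 0.522645) / (1 - 0.522645)
kappa = 0.205

0.205


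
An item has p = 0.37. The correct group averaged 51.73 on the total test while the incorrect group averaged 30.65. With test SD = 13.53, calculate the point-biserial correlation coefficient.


q = 1 - p = 0.63
rpb = ((M1 - M0) / SD) * sqrt(p * q)
rpb = ((51.73 - 30.65) / 13.53) * sqrt(0.37 * 0.63)
rpb = 0.7522

0.7522


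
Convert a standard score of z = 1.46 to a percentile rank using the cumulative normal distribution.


CDF(z) = 0.5 * (1 + erf(z/sqrt(2)))
erf(1.0324) = 0.8557
CDF = 0.9279
Percentile rank = 0.9279 * 100 = 92.79

92.79


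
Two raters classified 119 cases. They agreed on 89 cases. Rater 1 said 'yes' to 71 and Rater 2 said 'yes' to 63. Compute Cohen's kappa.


P_o = 89/119 = 0.747899
P_e = (71*63 + 48*56) / 14161 = 0.505685
kappa = (P_o - P_e) / (1 - P_e)
kappa = (0.747899 - 0.505685) / (1 - 0.505685)
kappa = 0.49

0.49


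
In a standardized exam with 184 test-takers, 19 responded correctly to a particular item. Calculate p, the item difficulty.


Item difficulty p = number correct / total examinees
p = 19 / 184
p = 0.1033

0.1033


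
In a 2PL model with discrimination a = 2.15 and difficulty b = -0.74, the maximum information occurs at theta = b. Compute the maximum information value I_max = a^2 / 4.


For 2PL, max info at theta = b = -0.74
I_max = a^2 / 4 = 2.15^2 / 4
= 4.6225 / 4
I_max = 1.1556

1.1556


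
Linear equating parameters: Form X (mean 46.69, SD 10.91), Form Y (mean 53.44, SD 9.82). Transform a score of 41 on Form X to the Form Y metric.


slope = SD_Y / SD_X = 9.82 / 10.91 ~ 0.9001
intercept = mean_Y - slope * mean_X = 53.44 - (9.82 / 10.91) * 46.69 ~ 11.4147
Y = slope * X + intercept. To avoid rounding drift from the rounded slope/intercept, evaluate the equivalent form Y = mean_Y + SD_Y * (X - mean_X) / SD_X at full precision:
Y = 53.44 + 9.82 * (41 - 46.69) / 10.91
Y = 53.44 - 9.82 * 5.69 / 10.91
Y = 53.44 - 55.8758 / 10.91
Y = 53.44 - 5.1215
Y = 48.3185

48.3185


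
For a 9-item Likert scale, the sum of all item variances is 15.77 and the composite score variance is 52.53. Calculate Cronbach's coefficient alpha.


alpha = (k/(k-1)) * (1 - sum(si^2)/s_total^2)
= (9/8) * (1 - 15.77/52.53)
alpha = 0.7873

0.7873


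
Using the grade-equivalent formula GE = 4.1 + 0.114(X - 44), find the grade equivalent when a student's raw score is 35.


raw - median = 35 - 44 = -9
slope * diff = 0.114 * -9 = -1.026
GE = 4.1 + -1.026
GE = 3.074

3.074


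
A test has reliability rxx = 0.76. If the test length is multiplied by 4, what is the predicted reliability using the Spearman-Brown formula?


r_new = (n * rxx) / (1 + (n-1) * rxx)
r_new = (4 * 0.76) / (1 + 3 * 0.76)
r_new = 3.04 / 3.28
r_new = 0.9268

0.9268


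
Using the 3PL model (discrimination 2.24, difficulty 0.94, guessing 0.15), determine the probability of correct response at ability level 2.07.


logit = 2.24*(2.07 - 0.94) = 2.5312
P* = 1/(1 + exp(-2.5312)) = 0.9263
P = 0.15 + (1 - 0.15) * 0.9263
P = 0.9374

0.9374


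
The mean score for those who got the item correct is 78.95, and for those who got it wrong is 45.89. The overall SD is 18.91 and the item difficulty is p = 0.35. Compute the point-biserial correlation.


q = 1 - p = 0.65
rpb = ((M1 - M0) / SD) * sqrt(p * q)
rpb = ((78.95 - 45.89) / 18.91) * sqrt(0.35 * 0.65)
rpb = 0.8339

0.8339


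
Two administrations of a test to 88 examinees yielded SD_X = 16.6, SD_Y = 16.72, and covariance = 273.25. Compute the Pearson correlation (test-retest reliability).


r = cov(X,Y) / (SD_X * SD_Y)
r = 273.25 / (16.6 * 16.72)
r = 273.25 / 277.552
r = 0.9845

0.9845


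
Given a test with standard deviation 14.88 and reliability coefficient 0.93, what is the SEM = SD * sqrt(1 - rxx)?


SEM = SD * sqrt(1 - rxx)
SEM = 14.88 * sqrt(1 - 0.93)
SEM = 14.88 * sqrt(0.07) = 14.88 * 0.264575
SEM = 3.9369

3.9369


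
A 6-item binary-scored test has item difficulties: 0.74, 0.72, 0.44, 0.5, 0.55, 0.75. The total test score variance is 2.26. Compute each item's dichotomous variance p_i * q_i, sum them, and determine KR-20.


For each item, compute p_i * q_i:
  Item 1: 0.74 * 0.26 = 0.1924
  Item 2: 0.72 * 0.28 = 0.2016
  Item 3: 0.44 * 0.56 = 0.2464
  Item 4: 0.5 * 0.5 = 0.25
  Item 5: 0.55 * 0.45 = 0.2475
  Item 6: 0.75 * 0.25 = 0.1875
Sum(p_i * q_i) = 0.1924 + 0.2016 + 0.2464 + 0.25 + 0.2475 + 0.1875 = 1.3254
KR-20 = (k/(k-1)) * (1 - Sum(p_i*q_i) / Var_total)
= (6/5) * (1 - 1.3254/2.26)
= 1.2 * 0.4135
KR-20 = 0.4962

0.4962


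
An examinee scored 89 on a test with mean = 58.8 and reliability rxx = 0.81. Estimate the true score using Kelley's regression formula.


T_est = rxx * X + (1 - rxx) * mean
T_est = 0.81 * 89 + 0.19 * 58.8
T_est = 72.09 + 11.172
T_est = 83.262

83.262


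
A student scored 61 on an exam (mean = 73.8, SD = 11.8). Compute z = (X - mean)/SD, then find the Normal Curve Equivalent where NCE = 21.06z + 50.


z = (X - mean) / SD = (61 - 73.8) / 11.8
z = -12.8 / 11.8
z = -1.0847
NCE = NCE = 21.06z + 50
Carry z at full precision (z = -12.8 / 11.8) into the conversion:
NCE = 21.06 * (-12.8 / 11.8) + 50 = -269.568 / 11.8 + 50
NCE = -22.8447 + 50
NCE = 27.1553

27.1553


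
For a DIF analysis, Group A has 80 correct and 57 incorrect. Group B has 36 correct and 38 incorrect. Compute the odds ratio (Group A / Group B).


Odds_A = 80/57 = 1.4035
Odds_B = 36/38 = 0.9474
OR = Odds_A / Odds_B = 1.4035 / 0.9474
Exactly, OR = (80 * 38) / (57 * 36) = 3040 / 2052
OR = 1.4815

1.4815


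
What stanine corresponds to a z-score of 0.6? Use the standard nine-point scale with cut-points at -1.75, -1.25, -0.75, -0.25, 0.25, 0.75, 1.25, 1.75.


Stanine boundaries: [-1.75, -1.25, -0.75, -0.25, 0.25, 0.75, 1.25, 1.75]
z = 0.6
Check each boundary:
  z >= -1.75 -> could be stanine 2
  z >= -1.25 -> could be stanine 3
  z >= -0.75 -> could be stanine 4
  z >= -0.25 -> could be stanine 5
  z >= 0.25 -> could be stanine 6
  z < 0.75
  z < 1.25
  z < 1.75
Highest qualifying boundary gives stanine = 6

6


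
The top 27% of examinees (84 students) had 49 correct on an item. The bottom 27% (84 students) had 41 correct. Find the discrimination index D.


p_upper = 49/84 = 0.5833
p_lower = 41/84 = 0.4881
D = 0.5833 - 0.4881 = 0.0952

0.0952


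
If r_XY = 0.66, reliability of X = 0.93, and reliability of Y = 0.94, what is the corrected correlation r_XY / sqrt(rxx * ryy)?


r_corrected = rxy / sqrt(rxx * ryy)
= 0.66 / sqrt(0.93 * 0.94)
= 0.66 / sqrt(0.8742)
= 0.66 / 0.934987
r_corrected = 0.7059

0.7059


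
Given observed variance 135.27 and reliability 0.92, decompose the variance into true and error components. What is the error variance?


var_true = rxx * var_obs = 0.92 * 135.27 = 124.4484
var_error = var_obs - var_true
var_error = 135.27 - 124.4484
var_error = 10.8216

10.8216


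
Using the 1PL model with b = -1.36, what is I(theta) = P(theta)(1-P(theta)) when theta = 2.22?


P = 1/(1+exp(-(2.22--1.36))) = 0.9729
I = P*(1-P) = 0.9729 * 0.0271
I = 0.0264

0.0264


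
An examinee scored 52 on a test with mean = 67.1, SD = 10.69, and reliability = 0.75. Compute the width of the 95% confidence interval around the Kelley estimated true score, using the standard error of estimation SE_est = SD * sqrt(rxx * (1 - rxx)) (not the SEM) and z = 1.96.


True score estimate = 0.75*52 + 0.25*67.1 = 55.775
SE_est = SD * sqrt(rxx * (1 - rxx)) = 10.69 * sqrt(0.75 * 0.25) = 10.69 * sqrt(0.1875) = 4.628906
CI = T_est +/- z * SE_est, so width = 2 * z * SE_est = 2 * 1.96 * 4.628906
Width = 18.1453

18.1453


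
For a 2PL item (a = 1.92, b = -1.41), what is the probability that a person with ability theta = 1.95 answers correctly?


a*(theta - b) = 1.92 * (1.95 - -1.41) = 6.4512
exp(-6.4512) = 0.0016
P = 1 / (1 + 0.0016)
P = 0.9984

0.9984


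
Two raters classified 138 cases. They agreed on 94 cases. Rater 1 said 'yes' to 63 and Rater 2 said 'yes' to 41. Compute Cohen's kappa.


P_o = 94/138 = 0.681159
P_e = (63*41 + 75*97) / 19044 = 0.517643
kappa = (P_o - P_e) / (1 - P_e)
kappa = (0.681159 - 0.517643) / (1 - 0.517643)
kappa = 0.339

0.339


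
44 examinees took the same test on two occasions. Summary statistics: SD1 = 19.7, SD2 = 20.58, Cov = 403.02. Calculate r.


r = cov(X,Y) / (SD_X * SD_Y)
r = 403.02 / (19.7 * 20.58)
r = 403.02 / 405.426
r = 0.9941

0.9941


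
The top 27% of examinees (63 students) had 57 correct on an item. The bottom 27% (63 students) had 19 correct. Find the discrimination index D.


p_upper = 57/63 = 0.9048
p_lower = 19/63 = 0.3016
D = 0.9048 - 0.3016 = 0.6032

0.6032


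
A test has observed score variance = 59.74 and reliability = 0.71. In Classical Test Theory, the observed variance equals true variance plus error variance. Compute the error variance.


var_true = rxx * var_obs = 0.71 * 59.74 = 42.4154
var_error = var_obs - var_true
var_error = 59.74 - 42.4154
var_error = 17.3246

17.3246


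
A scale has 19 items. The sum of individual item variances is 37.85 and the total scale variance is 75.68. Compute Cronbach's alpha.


alpha = (k/(k-1)) * (1 - sum(si^2)/s_total^2)
= (19/18) * (1 - 37.85/75.68)
alpha = 0.5276

0.5276


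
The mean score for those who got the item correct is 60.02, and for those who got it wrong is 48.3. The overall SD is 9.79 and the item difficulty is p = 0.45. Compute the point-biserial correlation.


q = 1 - p = 0.55
rpb = ((M1 - M0) / SD) * sqrt(p * q)
rpb = ((60.02 - 48.3) / 9.79) * sqrt(0.45 * 0.55)
rpb = 0.5956

0.5956


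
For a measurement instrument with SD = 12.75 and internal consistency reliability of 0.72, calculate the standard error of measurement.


SEM = SD * sqrt(1 - rxx)
SEM = 12.75 * sqrt(1 - 0.72)
SEM = 12.75 * sqrt(0.28) = 12.75 * 0.52915
SEM = 6.7467

6.7467


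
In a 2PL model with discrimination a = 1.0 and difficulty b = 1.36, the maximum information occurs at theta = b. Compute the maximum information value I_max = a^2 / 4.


For 2PL, max info at theta = b = 1.36
I_max = a^2 / 4 = 1.0^2 / 4
= 1.0 / 4
I_max = 0.25

0.25


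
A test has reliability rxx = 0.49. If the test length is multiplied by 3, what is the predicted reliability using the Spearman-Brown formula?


r_new = (n * rxx) / (1 + (n-1) * rxx)
r_new = (3 * 0.49) / (1 + 2 * 0.49)
r_new = 1.47 / 1.98
r_new = 0.7424

0.7424


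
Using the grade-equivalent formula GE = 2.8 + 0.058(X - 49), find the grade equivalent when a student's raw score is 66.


raw - median = 66 - 49 = 17
slope * diff = 0.058 * 17 = 0.986
GE = 2.8 + 0.986
GE = 3.786

3.786


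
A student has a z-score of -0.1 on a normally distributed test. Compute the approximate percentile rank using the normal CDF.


CDF(z) = 0.5 * (1 + erf(z/sqrt(2)))
erf(-0.0707) = -0.0797
CDF = 0.4602
Percentile rank = 0.4602 * 100 = 46.02

46.02


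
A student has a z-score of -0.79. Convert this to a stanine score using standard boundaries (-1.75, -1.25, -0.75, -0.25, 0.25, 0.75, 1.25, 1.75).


Stanine boundaries: [-1.75, -1.25, -0.75, -0.25, 0.25, 0.75, 1.25, 1.75]
z = -0.79
Check each boundary:
  z >= -1.75 -> could be stanine 2
  z >= -1.25 -> could be stanine 3
  z < -0.75
  z < -0.25
  z < 0.25
  z < 0.75
  z < 1.25
  z < 1.75
Highest qualifying boundary gives stanine = 3

3


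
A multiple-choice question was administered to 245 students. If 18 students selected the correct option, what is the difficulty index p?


Item difficulty p = number correct / total examinees
p = 18 / 245
p = 0.0735

0.0735


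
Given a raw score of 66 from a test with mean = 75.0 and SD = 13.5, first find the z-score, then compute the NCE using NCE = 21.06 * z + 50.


z = (X - mean) / SD = (66 - 75.0) / 13.5
z = -9.0 / 13.5
z = -0.6667
NCE = NCE = 21.06z + 50
Carry z at full precision (z = -9.0 / 13.5) into the conversion:
NCE = 21.06 * (-9.0 / 13.5) + 50 = -189.54 / 13.5 + 50
NCE = -14.04 + 50
NCE = 35.96

35.96


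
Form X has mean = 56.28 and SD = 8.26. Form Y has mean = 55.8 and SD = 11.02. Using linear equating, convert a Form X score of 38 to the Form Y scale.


slope = SD_Y / SD_X = 11.02 / 8.26 ~ 1.3341
intercept = mean_Y - slope * mean_X = 55.8 - (11.02 / 8.26) * 56.28 ~ -19.2854
Y = slope * X + intercept. To avoid rounding drift from the rounded slope/intercept, evaluate the equivalent form Y = mean_Y + SD_Y * (X - mean_X) / SD_X at full precision:
Y = 55.8 + 11.02 * (38 - 56.28) / 8.26
Y = 55.8 - 11.02 * 18.28 / 8.26
Y = 55.8 - 201.4456 / 8.26
Y = 55.8 - 24.3881
Y = 31.4119

31.4119


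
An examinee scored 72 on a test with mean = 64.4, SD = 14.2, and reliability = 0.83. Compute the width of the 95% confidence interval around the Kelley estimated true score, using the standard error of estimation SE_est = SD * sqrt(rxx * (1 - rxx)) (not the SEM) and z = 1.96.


True score estimate = 0.83*72 + 0.17*64.4 = 70.708
SE_est = SD * sqrt(rxx * (1 - rxx)) = 14.2 * sqrt(0.83 * 0.17) = 14.2 * sqrt(0.1411) = 5.333986
CI = T_est +/- z * SE_est, so width = 2 * z * SE_est = 2 * 1.96 * 5.333986
Width = 20.9092

20.9092


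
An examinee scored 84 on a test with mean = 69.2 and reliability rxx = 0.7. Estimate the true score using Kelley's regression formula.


T_est = rxx * X + (1 - rxx) * mean
T_est = 0.7 * 84 + 0.3 * 69.2
T_est = 58.8 + 20.76
T_est = 79.56

79.56


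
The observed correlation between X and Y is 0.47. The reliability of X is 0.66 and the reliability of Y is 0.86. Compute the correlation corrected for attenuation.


r_corrected = rxy / sqrt(rxx * ryy)
= 0.47 / sqrt(0.66 * 0.86)
= 0.47 / sqrt(0.5676)
= 0.47 / 0.753392
r_corrected = 0.6238

0.6238


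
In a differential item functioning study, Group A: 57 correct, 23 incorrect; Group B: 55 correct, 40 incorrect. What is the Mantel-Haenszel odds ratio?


Odds_A = 57/23 = 2.4783
Odds_B = 55/40 = 1.375
OR = Odds_A / Odds_B = 2.4783 / 1.375
Exactly, OR = (57 * 40) / (23 * 55) = 2280 / 1265
OR = 1.8024

1.8024


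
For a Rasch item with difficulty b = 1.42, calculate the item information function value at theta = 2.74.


P = 1/(1+exp(-(2.74-1.42))) = 0.7892
I = P*(1-P) = 0.7892 * 0.2108
I = 0.1664

0.1664


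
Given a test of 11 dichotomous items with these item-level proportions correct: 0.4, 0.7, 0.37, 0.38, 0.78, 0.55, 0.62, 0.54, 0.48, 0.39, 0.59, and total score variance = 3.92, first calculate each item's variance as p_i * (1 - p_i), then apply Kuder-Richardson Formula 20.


For each item, compute p_i * q_i:
  Item 1: 0.4 * 0.6 = 0.24
  Item 2: 0.7 * 0.3 = 0.21
  Item 3: 0.37 * 0.63 = 0.2331
  Item 4: 0.38 * 0.62 = 0.2356
  Item 5: 0.78 * 0.22 = 0.1716
  Item 6: 0.55 * 0.45 = 0.2475
  Item 7: 0.62 * 0.38 = 0.2356
  Item 8: 0.54 * 0.46 = 0.2484
  Item 9: 0.48 * 0.52 = 0.2496
  Item 10: 0.39 * 0.61 = 0.2379
  Item 11: 0.59 * 0.41 = 0.2419
Sum(p_i * q_i) = 0.24 + 0.21 + 0.2331 + 0.2356 + 0.1716 + 0.2475 + 0.2356 + 0.2484 + 0.2496 + 0.2379 + 0.2419 = 2.5512
KR-20 = (k/(k-1)) * (1 - Sum(p_i*q_i) / Var_total)
= (11/10) * (1 - 2.5512/3.92)
= 1.1 * 0.3492
KR-20 = 0.3841

0.3841


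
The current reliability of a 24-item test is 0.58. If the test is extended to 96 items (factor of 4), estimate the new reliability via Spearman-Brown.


r_new = (n * rxx) / (1 + (n-1) * rxx)
r_new = (4 * 0.58) / (1 + 3 * 0.58)
r_new = 2.32 / 2.74
r_new = 0.8467

0.8467


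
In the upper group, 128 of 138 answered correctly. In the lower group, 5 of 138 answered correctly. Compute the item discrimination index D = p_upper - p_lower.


p_upper = 128/138 = 0.9275
p_lower = 5/138 = 0.0362
D = 0.9275 - 0.0362 = 0.8913

0.8913


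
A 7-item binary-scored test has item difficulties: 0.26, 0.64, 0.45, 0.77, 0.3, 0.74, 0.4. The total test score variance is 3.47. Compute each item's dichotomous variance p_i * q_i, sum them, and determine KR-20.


For each item, compute p_i * q_i:
  Item 1: 0.26 * 0.74 = 0.1924
  Item 2: 0.64 * 0.36 = 0.2304
  Item 3: 0.45 * 0.55 = 0.2475
  Item 4: 0.77 * 0.23 = 0.1771
  Item 5: 0.3 * 0.7 = 0.21
  Item 6: 0.74 * 0.26 = 0.1924
  Item 7: 0.4 * 0.6 = 0.24
Sum(p_i * q_i) = 0.1924 + 0.2304 + 0.2475 + 0.1771 + 0.21 + 0.1924 + 0.24 = 1.4898
KR-20 = (k/(k-1)) * (1 - Sum(p_i*q_i) / Var_total)
= (7/6) * (1 - 1.4898/3.47)
= 1.1667 * 0.5707
KR-20 = 0.6658

0.6658


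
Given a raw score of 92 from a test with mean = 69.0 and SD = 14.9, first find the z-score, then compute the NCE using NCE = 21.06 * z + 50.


z = (X - mean) / SD = (92 - 69.0) / 14.9
z = 23.0 / 14.9
z = 1.5436
NCE = NCE = 21.06z + 50
Carry z at full precision (z = 23.0 / 14.9) into the conversion:
NCE = 21.06 * (23.0 / 14.9) + 50 = 484.38 / 14.9 + 50
NCE = 32.5087 + 50
NCE = 82.5087

82.5087


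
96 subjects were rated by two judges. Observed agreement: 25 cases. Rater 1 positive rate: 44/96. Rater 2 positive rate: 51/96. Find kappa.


P_o = 25/96 = 0.260417
P_e = (44*51 + 52*45) / 9216 = 0.497396
kappa = (P_o - P_e) / (1 - P_e)
kappa = (0.260417 - 0.497396) / (1 - 0.497396)
kappa = -0.4715

-0.4715


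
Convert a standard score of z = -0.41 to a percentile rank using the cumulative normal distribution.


CDF(z) = 0.5 * (1 + erf(z/sqrt(2)))
erf(-0.2899) = -0.3182
CDF = 0.3409
Percentile rank = 0.3409 * 100 = 34.09

34.09


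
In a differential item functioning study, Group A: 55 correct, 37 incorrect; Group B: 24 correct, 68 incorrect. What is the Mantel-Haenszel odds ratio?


Odds_A = 55/37 = 1.4865
Odds_B = 24/68 = 0.3529
OR = Odds_A / Odds_B = 1.4865 / 0.3529
Exactly, OR = (55 * 68) / (37 * 24) = 3740 / 888
OR = 4.2117

4.2117


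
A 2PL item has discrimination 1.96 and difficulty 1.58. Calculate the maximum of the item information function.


For 2PL, max info at theta = b = 1.58
I_max = a^2 / 4 = 1.96^2 / 4
= 3.8416 / 4
I_max = 0.9604

0.9604


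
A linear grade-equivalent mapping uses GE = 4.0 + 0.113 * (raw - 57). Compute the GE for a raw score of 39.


raw - median = 39 - 57 = -18
slope * diff = 0.113 * -18 = -2.034
GE = 4.0 + -2.034
GE = 1.966

1.966


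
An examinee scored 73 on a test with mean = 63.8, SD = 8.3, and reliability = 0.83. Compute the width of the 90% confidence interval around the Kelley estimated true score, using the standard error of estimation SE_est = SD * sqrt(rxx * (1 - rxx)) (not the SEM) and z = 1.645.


True score estimate = 0.83*73 + 0.17*63.8 = 71.436
SE_est = SD * sqrt(rxx * (1 - rxx)) = 8.3 * sqrt(0.83 * 0.17) = 8.3 * sqrt(0.1411) = 3.117752
CI = T_est +/- z * SE_est, so width = 2 * z * SE_est = 2 * 1.645 * 3.117752
Width = 10.2574

10.2574


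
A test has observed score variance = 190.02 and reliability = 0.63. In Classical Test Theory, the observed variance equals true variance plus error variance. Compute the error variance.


var_true = rxx * var_obs = 0.63 * 190.02 = 119.7126
var_error = var_obs - var_true
var_error = 190.02 - 119.7126
var_error = 70.3074

70.3074


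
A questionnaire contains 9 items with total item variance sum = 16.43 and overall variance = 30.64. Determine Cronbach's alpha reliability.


alpha = (k/(k-1)) * (1 - sum(si^2)/s_total^2)
= (9/8) * (1 - 16.43/30.64)
alpha = 0.5217

0.5217


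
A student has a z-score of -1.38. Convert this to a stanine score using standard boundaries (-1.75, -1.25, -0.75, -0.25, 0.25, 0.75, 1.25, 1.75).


Stanine boundaries: [-1.75, -1.25, -0.75, -0.25, 0.25, 0.75, 1.25, 1.75]
z = -1.38
Check each boundary:
  z >= -1.75 -> could be stanine 2
  z < -1.25
  z < -0.75
  z < -0.25
  z < 0.25
  z < 0.75
  z < 1.25
  z < 1.75
Highest qualifying boundary gives stanine = 2

2


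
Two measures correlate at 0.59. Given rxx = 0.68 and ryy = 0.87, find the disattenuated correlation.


r_corrected = rxy / sqrt(rxx * ryy)
= 0.59 / sqrt(0.68 * 0.87)
= 0.59 / sqrt(0.5916)
= 0.59 / 0.769155
r_corrected = 0.7671

0.7671


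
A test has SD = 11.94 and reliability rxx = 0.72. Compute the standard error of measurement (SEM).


SEM = SD * sqrt(1 - rxx)
SEM = 11.94 * sqrt(1 - 0.72)
SEM = 11.94 * sqrt(0.28) = 11.94 * 0.52915
SEM = 6.3181

6.3181


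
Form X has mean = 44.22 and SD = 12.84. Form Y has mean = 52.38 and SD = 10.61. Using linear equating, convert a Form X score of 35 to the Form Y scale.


slope = SD_Y / SD_X = 10.61 / 12.84 ~ 0.8263
intercept = mean_Y - slope * mean_X = 52.38 - (10.61 / 12.84) * 44.22 ~ 15.84
Y = slope * X + intercept. To avoid rounding drift from the rounded slope/intercept, evaluate the equivalent form Y = mean_Y + SD_Y * (X - mean_X) / SD_X at full precision:
Y = 52.38 + 10.61 * (35 - 44.22) / 12.84
Y = 52.38 - 10.61 * 9.22 / 12.84
Y = 52.38 - 97.8242 / 12.84
Y = 52.38 - 7.6187
Y = 44.7613

44.7613


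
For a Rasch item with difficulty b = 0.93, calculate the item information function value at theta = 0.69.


P = 1/(1+exp(-(0.69-0.93))) = 0.4403
I = P*(1-P) = 0.4403 * 0.5597
I = 0.2464

0.2464


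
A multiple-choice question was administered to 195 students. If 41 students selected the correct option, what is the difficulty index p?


Item difficulty p = number correct / total examinees
p = 41 / 195
p = 0.2103

0.2103


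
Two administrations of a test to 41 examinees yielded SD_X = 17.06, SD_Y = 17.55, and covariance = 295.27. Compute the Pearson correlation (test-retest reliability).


r = cov(X,Y) / (SD_X * SD_Y)
r = 295.27 / (17.06 * 17.55)
r = 295.27 / 299.403
r = 0.9862

0.9862


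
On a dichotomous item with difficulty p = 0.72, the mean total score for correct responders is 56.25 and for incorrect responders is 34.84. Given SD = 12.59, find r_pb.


q = 1 - p = 0.28
rpb = ((M1 - M0) / SD) * sqrt(p * q)
rpb = ((56.25 - 34.84) / 12.59) * sqrt(0.72 * 0.28)
rpb = 0.7635

0.7635


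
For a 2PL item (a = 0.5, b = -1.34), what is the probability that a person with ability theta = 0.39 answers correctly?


a*(theta - b) = 0.5 * (0.39 - -1.34) = 0.865
exp(-0.865) = 0.4211
P = 1 / (1 + 0.4211)
P = 0.7037

0.7037


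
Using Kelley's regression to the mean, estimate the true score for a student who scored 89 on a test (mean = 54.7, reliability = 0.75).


T_est = rxx * X + (1 - rxx) * mean
T_est = 0.75 * 89 + 0.25 * 54.7
T_est = 66.75 + 13.675
T_est = 80.425

80.425


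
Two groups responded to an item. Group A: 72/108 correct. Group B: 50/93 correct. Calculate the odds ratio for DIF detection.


Odds_A = 72/36 = 2.0
Odds_B = 50/43 = 1.1628
OR = Odds_A / Odds_B = 2.0 / 1.1628
Exactly, OR = (72 * 43) / (36 * 50) = 3096 / 1800
OR = 1.72

1.72


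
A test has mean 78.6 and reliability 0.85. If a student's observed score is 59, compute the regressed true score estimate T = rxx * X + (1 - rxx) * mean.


T_est = rxx * X + (1 - rxx) * mean
T_est = 0.85 * 59 + 0.15 * 78.6
T_est = 50.15 + 11.79
T_est = 61.94

61.94


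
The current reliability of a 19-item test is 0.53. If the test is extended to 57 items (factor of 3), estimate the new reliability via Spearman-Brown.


r_new = (n * rxx) / (1 + (n-1) * rxx)
r_new = (3 * 0.53) / (1 + 2 * 0.53)
r_new = 1.59 / 2.06
r_new = 0.7718

0.7718


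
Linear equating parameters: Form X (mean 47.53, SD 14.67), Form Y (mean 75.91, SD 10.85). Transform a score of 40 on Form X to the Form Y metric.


slope = SD_Y / SD_X = 10.85 / 14.67 ~ 0.7396
intercept = mean_Y - slope * mean_X = 75.91 - (10.85 / 14.67) * 47.53 ~ 40.7566
Y = slope * X + intercept. To avoid rounding drift from the rounded slope/intercept, evaluate the equivalent form Y = mean_Y + SD_Y * (X - mean_X) / SD_X at full precision:
Y = 75.91 + 10.85 * (40 - 47.53) / 14.67
Y = 75.91 - 10.85 * 7.53 / 14.67
Y = 75.91 - 81.7005 / 14.67
Y = 75.91 - 5.5692
Y = 70.3408

70.3408


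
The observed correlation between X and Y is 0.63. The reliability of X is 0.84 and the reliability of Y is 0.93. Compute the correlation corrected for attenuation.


r_corrected = rxy / sqrt(rxx * ryy)
= 0.63 / sqrt(0.84 * 0.93)
= 0.63 / sqrt(0.7812)
= 0.63 / 0.883855
r_corrected = 0.7128

0.7128


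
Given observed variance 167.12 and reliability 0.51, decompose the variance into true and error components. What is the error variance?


var_true = rxx * var_obs = 0.51 * 167.12 = 85.2312
var_error = var_obs - var_true
var_error = 167.12 - 85.2312
var_error = 81.8888

81.8888


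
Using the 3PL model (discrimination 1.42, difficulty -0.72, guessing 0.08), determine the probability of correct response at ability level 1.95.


logit = 1.42*(1.95 - -0.72) = 3.7914
P* = 1/(1 + exp(-3.7914)) = 0.9779
P = 0.08 + (1 - 0.08) * 0.9779
P = 0.9797

0.9797


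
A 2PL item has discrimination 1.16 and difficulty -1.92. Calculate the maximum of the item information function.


For 2PL, max info at theta = b = -1.92
I_max = a^2 / 4 = 1.16^2 / 4
= 1.3456 / 4
I_max = 0.3364

0.3364


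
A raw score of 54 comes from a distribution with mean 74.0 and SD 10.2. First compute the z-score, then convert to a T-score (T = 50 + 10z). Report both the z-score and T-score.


z = (X - mean) / SD = (54 - 74.0) / 10.2
z = -20.0 / 10.2
z = -1.9608
T-score = T = 50 + 10z
Carry z at full precision (z = -20.0 / 10.2) into the conversion:
T-score = 50 + 10 * (-20.0 / 10.2) = 50 + -200 / 10.2
T-score = 50 + -19.6078
T-score = 30.3922

30.3922


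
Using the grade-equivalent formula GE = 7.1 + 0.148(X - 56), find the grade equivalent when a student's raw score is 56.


raw - median = 56 - 56 = 0
slope * diff = 0.148 * 0 = 0.0
GE = 7.1 + 0.0
GE = 7.1

7.1


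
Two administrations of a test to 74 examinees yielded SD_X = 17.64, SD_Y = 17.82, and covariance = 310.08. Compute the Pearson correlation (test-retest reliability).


r = cov(X,Y) / (SD_X * SD_Y)
r = 310.08 / (17.64 * 17.82)
r = 310.08 / 314.3448
r = 0.9864

0.9864


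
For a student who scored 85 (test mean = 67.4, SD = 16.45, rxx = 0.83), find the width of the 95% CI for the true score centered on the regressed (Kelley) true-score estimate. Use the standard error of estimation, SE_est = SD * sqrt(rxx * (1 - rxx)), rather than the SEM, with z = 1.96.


True score estimate = 0.83*85 + 0.17*67.4 = 82.008
SE_est = SD * sqrt(rxx * (1 - rxx)) = 16.45 * sqrt(0.83 * 0.17) = 16.45 * sqrt(0.1411) = 6.17916
CI = T_est +/- z * SE_est, so width = 2 * z * SE_est = 2 * 1.96 * 6.17916
Width = 24.2223

24.2223


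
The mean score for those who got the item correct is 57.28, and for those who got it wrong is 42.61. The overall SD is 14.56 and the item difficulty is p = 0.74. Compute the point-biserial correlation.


q = 1 - p = 0.26
rpb = ((M1 - M0) / SD) * sqrt(p * q)
rpb = ((57.28 - 42.61) / 14.56) * sqrt(0.74 * 0.26)
rpb = 0.4419

0.4419


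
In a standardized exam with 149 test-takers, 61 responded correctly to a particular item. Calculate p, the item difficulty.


Item difficulty p = number correct / total examinees
p = 61 / 149
p = 0.4094

0.4094


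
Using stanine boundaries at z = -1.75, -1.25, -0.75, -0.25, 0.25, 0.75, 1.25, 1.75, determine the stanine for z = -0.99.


Stanine boundaries: [-1.75, -1.25, -0.75, -0.25, 0.25, 0.75, 1.25, 1.75]
z = -0.99
Check each boundary:
  z >= -1.75 -> could be stanine 2
  z >= -1.25 -> could be stanine 3
  z < -0.75
  z < -0.25
  z < 0.25
  z < 0.75
  z < 1.25
  z < 1.75
Highest qualifying boundary gives stanine = 3

3


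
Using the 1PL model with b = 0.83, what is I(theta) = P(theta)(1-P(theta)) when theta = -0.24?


P = 1/(1+exp(-(-0.24-0.83))) = 0.2554
I = P*(1-P) = 0.2554 * 0.7446
I = 0.1902

0.1902


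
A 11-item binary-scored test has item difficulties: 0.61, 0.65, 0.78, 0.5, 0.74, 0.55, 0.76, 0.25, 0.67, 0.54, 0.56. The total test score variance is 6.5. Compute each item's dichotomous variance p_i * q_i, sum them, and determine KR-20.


For each item, compute p_i * q_i:
  Item 1: 0.61 * 0.39 = 0.2379
  Item 2: 0.65 * 0.35 = 0.2275
  Item 3: 0.78 * 0.22 = 0.1716
  Item 4: 0.5 * 0.5 = 0.25
  Item 5: 0.74 * 0.26 = 0.1924
  Item 6: 0.55 * 0.45 = 0.2475
  Item 7: 0.76 * 0.24 = 0.1824
  Item 8: 0.25 * 0.75 = 0.1875
  Item 9: 0.67 * 0.33 = 0.2211
  Item 10: 0.54 * 0.46 = 0.2484
  Item 11: 0.56 * 0.44 = 0.2464
Sum(p_i * q_i) = 0.2379 + 0.2275 + 0.1716 + 0.25 + 0.1924 + 0.2475 + 0.1824 + 0.1875 + 0.2211 + 0.2484 + 0.2464 = 2.4127
KR-20 = (k/(k-1)) * (1 - Sum(p_i*q_i) / Var_total)
= (11/10) * (1 - 2.4127/6.5)
= 1.1 * 0.6288
KR-20 = 0.6917

0.6917


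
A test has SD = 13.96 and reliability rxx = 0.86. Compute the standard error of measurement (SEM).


SEM = SD * sqrt(1 - rxx)
SEM = 13.96 * sqrt(1 - 0.86)
SEM = 13.96 * sqrt(0.14) = 13.96 * 0.374166
SEM = 5.2234

5.2234


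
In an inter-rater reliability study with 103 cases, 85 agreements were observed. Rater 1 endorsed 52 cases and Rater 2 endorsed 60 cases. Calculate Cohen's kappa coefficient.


P_o = 85/103 = 0.825243
P_e = (52*60 + 51*43) / 10609 = 0.500801
kappa = (P_o - P_e) / (1 - P_e)
kappa = (0.825243 - 0.500801) / (1 - 0.500801)
kappa = 0.6499

0.6499


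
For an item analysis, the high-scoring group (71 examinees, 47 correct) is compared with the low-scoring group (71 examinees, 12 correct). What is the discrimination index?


p_upper = 47/71 = 0.662
p_lower = 12/71 = 0.169
D = 0.662 - 0.169 = 0.493

0.493


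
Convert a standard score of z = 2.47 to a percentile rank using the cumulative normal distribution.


CDF(z) = 0.5 * (1 + erf(z/sqrt(2)))
erf(1.7466) = 0.9865
CDF = 0.9932
Percentile rank = 0.9932 * 100 = 99.32

99.32


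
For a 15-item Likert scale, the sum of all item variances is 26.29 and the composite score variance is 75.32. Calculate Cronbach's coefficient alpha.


alpha = (k/(k-1)) * (1 - sum(si^2)/s_total^2)
= (15/14) * (1 - 26.29/75.32)
alpha = 0.6975

0.6975


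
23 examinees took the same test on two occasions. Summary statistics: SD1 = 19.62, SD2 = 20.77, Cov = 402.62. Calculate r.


r = cov(X,Y) / (SD_X * SD_Y)
r = 402.62 / (19.62 * 20.77)
r = 402.62 / 407.5074
r = 0.988

0.988


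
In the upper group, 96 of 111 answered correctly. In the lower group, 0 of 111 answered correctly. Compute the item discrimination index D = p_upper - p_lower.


p_upper = 96/111 = 0.8649
p_lower = 0/111 = 0.0
D = 0.8649 - 0.0 = 0.8649

0.8649


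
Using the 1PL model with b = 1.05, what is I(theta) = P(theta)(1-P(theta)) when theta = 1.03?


P = 1/(1+exp(-(1.03-1.05))) = 0.495
I = P*(1-P) = 0.495 * 0.505
I = 0.25

0.25


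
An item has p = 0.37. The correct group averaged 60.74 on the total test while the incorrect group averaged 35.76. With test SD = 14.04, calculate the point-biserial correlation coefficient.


q = 1 - p = 0.63
rpb = ((M1 - M0) / SD) * sqrt(p * q)
rpb = ((60.74 - 35.76) / 14.04) * sqrt(0.37 * 0.63)
rpb = 0.859

0.859


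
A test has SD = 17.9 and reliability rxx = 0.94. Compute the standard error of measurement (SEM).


SEM = SD * sqrt(1 - rxx)
SEM = 17.9 * sqrt(1 - 0.94)
SEM = 17.9 * sqrt(0.06) = 17.9 * 0.244949
SEM = 4.3846

4.3846


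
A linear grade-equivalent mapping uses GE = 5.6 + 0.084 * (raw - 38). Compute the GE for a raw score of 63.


raw - median = 63 - 38 = 25
slope * diff = 0.084 * 25 = 2.1
GE = 5.6 + 2.1
GE = 7.7

7.7


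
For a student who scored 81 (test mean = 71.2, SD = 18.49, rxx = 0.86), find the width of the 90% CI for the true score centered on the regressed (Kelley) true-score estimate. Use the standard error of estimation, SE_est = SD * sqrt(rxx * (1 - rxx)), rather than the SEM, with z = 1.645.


True score estimate = 0.86*81 + 0.14*71.2 = 79.628
SE_est = SD * sqrt(rxx * (1 - rxx)) = 18.49 * sqrt(0.86 * 0.14) = 18.49 * sqrt(0.1204) = 6.41579
CI = T_est +/- z * SE_est, so width = 2 * z * SE_est = 2 * 1.645 * 6.41579
Width = 21.1079

21.1079


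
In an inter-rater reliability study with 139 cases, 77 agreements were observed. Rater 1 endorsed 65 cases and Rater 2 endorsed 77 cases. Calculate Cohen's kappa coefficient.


P_o = 77/139 = 0.553957
P_e = (65*77 + 74*62) / 19321 = 0.496506
kappa = (P_o - P_e) / (1 - P_e)
kappa = (0.553957 - 0.496506) / (1 - 0.496506)
kappa = 0.1141

0.1141


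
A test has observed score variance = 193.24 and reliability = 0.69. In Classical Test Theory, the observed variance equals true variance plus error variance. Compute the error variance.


var_true = rxx * var_obs = 0.69 * 193.24 = 133.3356
var_error = var_obs - var_true
var_error = 193.24 - 133.3356
var_error = 59.9044

59.9044


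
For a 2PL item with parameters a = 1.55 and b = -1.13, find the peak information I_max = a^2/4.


For 2PL, max info at theta = b = -1.13
I_max = a^2 / 4 = 1.55^2 / 4
= 2.4025 / 4
I_max = 0.6006

0.6006


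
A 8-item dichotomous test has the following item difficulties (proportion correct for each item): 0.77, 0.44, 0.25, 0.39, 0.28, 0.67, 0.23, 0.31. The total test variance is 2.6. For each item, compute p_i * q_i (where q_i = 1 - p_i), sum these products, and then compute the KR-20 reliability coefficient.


For each item, compute p_i * q_i:
  Item 1: 0.77 * 0.23 = 0.1771
  Item 2: 0.44 * 0.56 = 0.2464
  Item 3: 0.25 * 0.75 = 0.1875
  Item 4: 0.39 * 0.61 = 0.2379
  Item 5: 0.28 * 0.72 = 0.2016
  Item 6: 0.67 * 0.33 = 0.2211
  Item 7: 0.23 * 0.77 = 0.1771
  Item 8: 0.31 * 0.69 = 0.2139
Sum(p_i * q_i) = 0.1771 + 0.2464 + 0.1875 + 0.2379 + 0.2016 + 0.2211 + 0.1771 + 0.2139 = 1.6626
KR-20 = (k/(k-1)) * (1 - Sum(p_i*q_i) / Var_total)
= (8/7) * (1 - 1.6626/2.6)
= 1.1429 * 0.3605
KR-20 = 0.412

0.412
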